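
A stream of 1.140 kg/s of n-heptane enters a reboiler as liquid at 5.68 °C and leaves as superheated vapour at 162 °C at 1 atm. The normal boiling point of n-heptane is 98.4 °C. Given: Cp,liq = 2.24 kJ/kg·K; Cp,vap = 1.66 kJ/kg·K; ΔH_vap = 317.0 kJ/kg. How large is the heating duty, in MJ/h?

Q = 2590 MJ/h

liquid 5.68→98.4 °C: 207.69 kJ/kg
vaporisation at 98.4 °C: 317 kJ/kg
vapour 98.4→162 °C: 105.58 kJ/kg
Δh = 207.69 + 317 + 105.58 = 630.27 kJ/kg
Q = ṁ·Δh = 1.140 kg/s × 630.27 kJ/kg = 718.51 kJ/s
|Q| = 718.51 kW = 2586.6 MJ/h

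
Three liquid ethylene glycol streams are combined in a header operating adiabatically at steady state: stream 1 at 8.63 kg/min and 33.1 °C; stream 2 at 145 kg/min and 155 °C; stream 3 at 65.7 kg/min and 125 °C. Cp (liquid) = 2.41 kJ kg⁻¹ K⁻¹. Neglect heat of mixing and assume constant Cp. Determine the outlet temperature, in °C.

T_out = 141 °C

No heat crosses the boundary, so H_out = H_in.
T_out = Σ ṁᵢCp,ᵢTᵢ / Σ ṁᵢCp,ᵢ
      = 74645 / 528.59 = 141.22 °C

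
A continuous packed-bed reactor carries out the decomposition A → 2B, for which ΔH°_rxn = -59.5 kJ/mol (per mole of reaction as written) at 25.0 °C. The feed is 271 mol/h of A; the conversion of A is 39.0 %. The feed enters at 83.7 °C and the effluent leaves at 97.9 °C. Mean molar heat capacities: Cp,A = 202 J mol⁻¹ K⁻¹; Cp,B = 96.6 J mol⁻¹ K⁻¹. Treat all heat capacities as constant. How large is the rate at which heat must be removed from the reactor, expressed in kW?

Q_out = 1.55 kW

Extent of reaction ξ = 0.390 × 271 = 105.69 mol/h
Reaction term: ξ·ΔH°_rxn = 105.69 × -59.5 = -6288.6 kJ/h
Sensible, feed 83.7→25 °C: -3213.4 kJ/h
Outlet flows (mol/h): A 165.31, B 211.38
Sensible, products 25→97.9 °C: 3922.9 kJ/h
Q = ΔH = -5579 kJ/h = -1.5497 kW
Heat removed = 1.5497 kW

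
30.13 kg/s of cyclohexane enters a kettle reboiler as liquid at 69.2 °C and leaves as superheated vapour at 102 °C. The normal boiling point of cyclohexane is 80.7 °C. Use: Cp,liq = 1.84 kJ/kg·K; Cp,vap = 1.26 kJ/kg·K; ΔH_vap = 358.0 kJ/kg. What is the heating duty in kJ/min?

Q = 734000 kJ/min

liquid 69.2→80.7 °C: 21.16 kJ/kg
vaporisation at 80.7 °C: 358 kJ/kg
vapour 80.7→102 °C: 26.838 kJ/kg
Δh = 21.16 + 358 + 26.838 = 406 kJ/kg
Q = ṁ·Δh = 30.13 kg/s × 406 kJ/kg = 12233 kJ/s
|Q| = 12233 kW = 733960 kJ/min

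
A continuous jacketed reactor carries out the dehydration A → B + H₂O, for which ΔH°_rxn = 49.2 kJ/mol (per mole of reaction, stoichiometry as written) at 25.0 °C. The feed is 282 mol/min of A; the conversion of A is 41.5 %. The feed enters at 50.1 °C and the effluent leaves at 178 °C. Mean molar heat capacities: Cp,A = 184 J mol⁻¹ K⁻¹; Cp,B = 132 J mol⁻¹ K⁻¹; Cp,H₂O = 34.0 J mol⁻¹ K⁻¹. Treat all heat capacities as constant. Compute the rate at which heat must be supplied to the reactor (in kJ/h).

Q_in = 724000 kJ/h

Extent of reaction ξ = 0.415 × 282 = 117.03 mol/min
Reaction term: ξ·ΔH°_rxn = 117.03 × 49.2 = 5757.9 kJ/min
Sensible, feed 50.1→25 °C: -1302.4 kJ/min
Outlet flows (mol/min): A 164.97, B 117.03, H₂O 117.03
Sensible, products 25→178 °C: 7616.6 kJ/min
Q = ΔH = 12072 kJ/min = 201.2 kW
Heat supplied = 724320 kJ/h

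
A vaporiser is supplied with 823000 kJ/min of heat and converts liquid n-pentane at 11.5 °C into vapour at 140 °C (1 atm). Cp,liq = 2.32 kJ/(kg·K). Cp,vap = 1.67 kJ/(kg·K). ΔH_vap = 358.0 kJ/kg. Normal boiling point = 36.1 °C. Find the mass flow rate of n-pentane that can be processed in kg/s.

Δh = 2.32×(36.1−11.5) + 358.0 + 1.67×(140−36.1) = 588.59 kJ/kg
Q = 823000 kJ/min = 13717 kJ/s = 13717 kJ/s
ṁ = Q/Δh = 13717 / 588.59 = 23.304 kg/s

ṁ = 23.3 kg/s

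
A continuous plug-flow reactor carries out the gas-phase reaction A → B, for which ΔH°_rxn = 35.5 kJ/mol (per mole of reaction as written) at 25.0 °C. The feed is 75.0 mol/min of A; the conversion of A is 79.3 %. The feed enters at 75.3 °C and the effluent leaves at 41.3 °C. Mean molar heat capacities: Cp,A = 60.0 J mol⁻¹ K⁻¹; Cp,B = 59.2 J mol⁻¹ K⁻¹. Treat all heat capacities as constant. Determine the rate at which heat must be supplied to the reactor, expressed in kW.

Q_in = 32.6 kW

Extent of reaction ξ = 0.793 × 75.0 = 59.475 mol/min
Reaction term: ξ·ΔH°_rxn = 59.475 × 35.5 = 2111.4 kJ/min
Sensible, feed 75.3→25 °C: -226.35 kJ/min
Outlet flows (mol/min): A 15.525, B 59.475
Sensible, products 25→41.3 °C: 72.574 kJ/min
Q = ΔH = 1957.6 kJ/min = 32.626 kW
Heat supplied = 32.626 kW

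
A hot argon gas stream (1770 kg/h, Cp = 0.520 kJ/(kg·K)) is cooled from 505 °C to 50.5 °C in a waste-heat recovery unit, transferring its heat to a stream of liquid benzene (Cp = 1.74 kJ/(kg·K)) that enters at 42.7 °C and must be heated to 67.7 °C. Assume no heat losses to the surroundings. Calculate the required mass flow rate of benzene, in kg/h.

Heat released by hot stream: Q = 1770 × 0.520 × (505 − 50.5) = 418320 kJ/h
Energy balance on cold side (adiabatic exchanger): Q = ṁ_c·Cp_c·(T_c,out − T_c,in)
ṁ_c = 418320 / [1.74 × (67.7 − 42.7)] = 9616.6 kg/h

ṁ_c = 9620 kg/h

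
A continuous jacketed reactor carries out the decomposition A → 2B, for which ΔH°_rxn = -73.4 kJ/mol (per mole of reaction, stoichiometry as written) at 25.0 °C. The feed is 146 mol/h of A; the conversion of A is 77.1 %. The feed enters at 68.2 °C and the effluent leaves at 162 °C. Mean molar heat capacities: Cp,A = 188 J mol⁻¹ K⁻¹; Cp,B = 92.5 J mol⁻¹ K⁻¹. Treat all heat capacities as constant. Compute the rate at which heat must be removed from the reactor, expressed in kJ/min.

Extent of reaction ξ = 0.771 × 146 = 112.57 mol/h
Reaction term: ξ·ΔH°_rxn = 112.57 × -73.4 = -8262.3 kJ/h
Sensible, feed 68.2→25 °C: -1185.8 kJ/h
Outlet flows (mol/h): A 33.434, B 225.13
Sensible, products 25→162 °C: 3714.1 kJ/h
Q = ΔH = -5734 kJ/h = -1.5928 kW
Heat removed = 95.566 kJ/min

Q_out = 95.6 kJ/min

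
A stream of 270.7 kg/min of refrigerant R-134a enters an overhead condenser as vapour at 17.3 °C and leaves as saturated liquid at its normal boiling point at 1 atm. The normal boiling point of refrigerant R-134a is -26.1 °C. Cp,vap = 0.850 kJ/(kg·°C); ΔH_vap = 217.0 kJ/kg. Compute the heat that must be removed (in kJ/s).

vapour 17.3→-26.1 °C: -36.89 kJ/kg
condensation at -26.1 °C: -217 kJ/kg
Δh = -36.89 + -217 = -253.89 kJ/kg
Q = ṁ·Δh = 270.7 kg/min × -253.89 kJ/kg = -68728 kJ/min
|Q| = 1145.5 kW

Q_c = 1150 kJ/s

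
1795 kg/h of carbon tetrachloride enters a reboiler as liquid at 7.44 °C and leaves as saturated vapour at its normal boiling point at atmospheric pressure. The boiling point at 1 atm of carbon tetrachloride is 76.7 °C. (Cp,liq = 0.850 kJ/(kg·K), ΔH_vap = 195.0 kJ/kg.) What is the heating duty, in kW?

Q = 127 kW

liquid 7.44→76.7 °C: 58.871 kJ/kg
vaporisation at 76.7 °C: 195 kJ/kg
Δh = 58.871 + 195 = 253.87 kJ/kg
Q = ṁ·Δh = 1795 kg/h × 253.87 kJ/kg = 455700 kJ/h
|Q| = 126.58 kW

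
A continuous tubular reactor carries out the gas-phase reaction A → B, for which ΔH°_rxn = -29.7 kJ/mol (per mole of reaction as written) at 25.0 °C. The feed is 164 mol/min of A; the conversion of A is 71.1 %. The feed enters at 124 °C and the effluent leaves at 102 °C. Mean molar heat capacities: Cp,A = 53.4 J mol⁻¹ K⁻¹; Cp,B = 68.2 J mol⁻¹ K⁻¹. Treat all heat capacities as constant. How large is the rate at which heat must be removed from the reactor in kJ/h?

Q_out = 211000 kJ/h

Extent of reaction ξ = 0.711 × 164 = 116.6 mol/min
Reaction term: ξ·ΔH°_rxn = 116.6 × -29.7 = -3463.1 kJ/min
Sensible, feed 124→25 °C: -867 kJ/min
Outlet flows (mol/min): A 47.396, B 116.6
Sensible, products 25→102 °C: 807.22 kJ/min
Q = ΔH = -3522.9 kJ/min = -58.715 kW
Heat removed = 211380 kJ/h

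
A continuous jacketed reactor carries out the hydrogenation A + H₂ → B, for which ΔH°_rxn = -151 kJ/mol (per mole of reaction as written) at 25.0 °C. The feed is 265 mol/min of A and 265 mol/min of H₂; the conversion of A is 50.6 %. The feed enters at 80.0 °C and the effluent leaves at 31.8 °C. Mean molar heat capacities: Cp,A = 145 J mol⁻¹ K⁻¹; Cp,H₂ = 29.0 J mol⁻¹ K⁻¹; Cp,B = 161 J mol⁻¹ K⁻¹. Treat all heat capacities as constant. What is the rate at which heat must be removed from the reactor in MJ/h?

Q_out = 1350 MJ/h

Extent of reaction ξ = 0.506 × 265 = 134.09 mol/min
Reaction term: ξ·ΔH°_rxn = 134.09 × -151 = -20248 kJ/min
Sensible, feed 80.0→25 °C: -2536.1 kJ/min
Outlet flows (mol/min): A 130.91, H₂ 130.91, B 134.09
Sensible, products 25→31.8 °C: 301.69 kJ/min
Q = ΔH = -22482 kJ/min = -374.7 kW
Heat removed = 1348.9 MJ/h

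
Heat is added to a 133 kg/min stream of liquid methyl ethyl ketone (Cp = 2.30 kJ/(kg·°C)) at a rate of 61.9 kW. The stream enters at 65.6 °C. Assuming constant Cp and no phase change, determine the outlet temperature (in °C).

T_out = 77.7 °C

Q = 61.9 kW = 3714 kJ/min
ΔT = Q/(ṁ·Cp) = 3714/(133×2.30) = 12.141 K
T_out = 65.6 + 12.141 = 77.741 °C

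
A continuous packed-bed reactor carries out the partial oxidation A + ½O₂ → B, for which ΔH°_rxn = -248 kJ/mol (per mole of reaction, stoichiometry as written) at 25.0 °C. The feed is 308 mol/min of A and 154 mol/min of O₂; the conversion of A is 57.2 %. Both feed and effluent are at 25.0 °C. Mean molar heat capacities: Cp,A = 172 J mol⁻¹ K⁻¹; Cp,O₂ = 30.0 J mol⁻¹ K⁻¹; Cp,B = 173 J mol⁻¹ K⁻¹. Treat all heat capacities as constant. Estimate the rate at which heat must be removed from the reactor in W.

Extent of reaction ξ = 0.572 × 308 = 176.18 mol/min
Reaction term: ξ·ΔH°_rxn = 176.18 × -248 = -43692 kJ/min
Q = ΔH = -43692 kJ/min = -728.19 kW
Heat removed = 728190 W

Q_out = 728000 W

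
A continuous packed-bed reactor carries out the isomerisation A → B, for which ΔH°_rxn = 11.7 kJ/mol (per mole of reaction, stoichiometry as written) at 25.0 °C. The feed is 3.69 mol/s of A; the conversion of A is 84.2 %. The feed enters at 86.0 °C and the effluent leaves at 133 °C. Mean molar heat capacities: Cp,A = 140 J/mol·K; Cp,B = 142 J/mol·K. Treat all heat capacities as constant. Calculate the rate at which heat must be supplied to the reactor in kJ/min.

Q_in = 3680 kJ/min

Extent of reaction ξ = 0.842 × 3.69 = 3.107 mol/s
Reaction term: ξ·ΔH°_rxn = 3.107 × 11.7 = 36.352 kJ/s
Sensible, feed 86.0→25 °C: -31.513 kJ/s
Outlet flows (mol/s): A 0.58302, B 3.107
Sensible, products 25→133 °C: 56.464 kJ/s
Q = ΔH = 61.303 kJ/s = 61.303 kW
Heat supplied = 3678.2 kJ/min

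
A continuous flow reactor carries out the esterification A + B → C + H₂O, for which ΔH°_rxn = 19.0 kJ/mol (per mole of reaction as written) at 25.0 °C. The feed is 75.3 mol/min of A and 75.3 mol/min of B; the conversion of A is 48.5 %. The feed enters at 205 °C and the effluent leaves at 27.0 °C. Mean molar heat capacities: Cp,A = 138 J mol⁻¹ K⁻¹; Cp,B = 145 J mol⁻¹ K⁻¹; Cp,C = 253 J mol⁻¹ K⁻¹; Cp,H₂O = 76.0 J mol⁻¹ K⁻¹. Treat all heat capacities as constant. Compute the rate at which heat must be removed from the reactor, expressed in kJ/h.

Q_out = 186000 kJ/h

Extent of reaction ξ = 0.485 × 75.3 = 36.52 mol/min
Reaction term: ξ·ΔH°_rxn = 36.52 × 19.0 = 693.89 kJ/min
Sensible, feed 205→25 °C: -3835.8 kJ/min
Outlet flows (mol/min): A 38.779, B 38.779, C 36.52, H₂O 36.52
Sensible, products 25→27.0 °C: 45.98 kJ/min
Q = ΔH = -3095.9 kJ/min = -51.599 kW
Heat removed = 185750 kJ/h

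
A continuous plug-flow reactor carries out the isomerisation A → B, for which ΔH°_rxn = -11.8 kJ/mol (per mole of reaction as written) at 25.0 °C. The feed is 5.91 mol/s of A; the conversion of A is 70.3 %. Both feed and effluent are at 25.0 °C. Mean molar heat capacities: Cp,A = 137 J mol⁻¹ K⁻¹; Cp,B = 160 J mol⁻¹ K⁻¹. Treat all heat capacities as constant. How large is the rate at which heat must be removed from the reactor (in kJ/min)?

Q_out = 2940 kJ/min

Extent of reaction ξ = 0.703 × 5.91 = 4.1547 mol/s
Reaction term: ξ·ΔH°_rxn = 4.1547 × -11.8 = -49.026 kJ/s
Q = ΔH = -49.026 kJ/s = -49.026 kW
Heat removed = 2941.5 kJ/min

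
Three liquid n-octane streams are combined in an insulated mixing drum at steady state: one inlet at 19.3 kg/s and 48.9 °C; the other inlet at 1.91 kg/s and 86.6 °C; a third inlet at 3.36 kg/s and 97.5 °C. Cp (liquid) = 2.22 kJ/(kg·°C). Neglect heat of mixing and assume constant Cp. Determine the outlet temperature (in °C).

T_out = 58.5 °C

Energy balance with Q = 0: Σ ṁᵢCp,ᵢ(T_out − Tᵢ) = 0
Σ ṁᵢCp,ᵢTᵢ = 19.3×2.22×48.9 + 1.91×2.22×86.6 + 3.36×2.22×97.5 = 3189.6
Σ ṁᵢCp,ᵢ = 19.3×2.22 + 1.91×2.22 + 3.36×2.22 = 54.545
T_out = 3189.6 / 54.545 = 58.477 °C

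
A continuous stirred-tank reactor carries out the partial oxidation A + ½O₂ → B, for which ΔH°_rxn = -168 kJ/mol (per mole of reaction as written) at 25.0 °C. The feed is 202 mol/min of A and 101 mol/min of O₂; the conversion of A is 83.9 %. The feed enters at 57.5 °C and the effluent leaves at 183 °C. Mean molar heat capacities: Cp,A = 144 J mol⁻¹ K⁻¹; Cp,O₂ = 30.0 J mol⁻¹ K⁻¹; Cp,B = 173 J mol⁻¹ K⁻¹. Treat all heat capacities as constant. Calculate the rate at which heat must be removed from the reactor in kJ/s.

Q_out = 401 kJ/s

Extent of reaction ξ = 0.839 × 202 = 169.48 mol/min
Reaction term: ξ·ΔH°_rxn = 169.48 × -168 = -28472 kJ/min
Sensible, feed 57.5→25 °C: -1043.8 kJ/min
Outlet flows (mol/min): A 32.522, O₂ 16.261, B 169.48
Sensible, products 25→183 °C: 5449.5 kJ/min
Q = ΔH = -24067 kJ/min = -401.11 kW
Heat removed = 401.11 kJ/s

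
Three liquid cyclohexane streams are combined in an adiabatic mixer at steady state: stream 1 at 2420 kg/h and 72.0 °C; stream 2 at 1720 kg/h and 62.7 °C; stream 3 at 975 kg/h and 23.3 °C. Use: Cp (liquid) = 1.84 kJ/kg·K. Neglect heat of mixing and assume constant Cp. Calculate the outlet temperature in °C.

T_out = 59.6 °C

No heat crosses the boundary, so H_out = H_in.
T_out = Σ ṁᵢCp,ᵢTᵢ / Σ ṁᵢCp,ᵢ
      = 560830 / 9411.6 = 59.59 °C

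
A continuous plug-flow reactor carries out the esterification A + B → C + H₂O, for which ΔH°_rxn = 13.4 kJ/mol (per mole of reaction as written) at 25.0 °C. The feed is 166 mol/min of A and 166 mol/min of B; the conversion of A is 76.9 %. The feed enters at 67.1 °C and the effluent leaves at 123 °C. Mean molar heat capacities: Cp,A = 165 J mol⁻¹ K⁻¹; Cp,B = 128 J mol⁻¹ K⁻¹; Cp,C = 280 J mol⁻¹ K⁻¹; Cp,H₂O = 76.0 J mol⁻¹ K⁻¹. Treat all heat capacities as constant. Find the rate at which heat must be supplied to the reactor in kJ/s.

Extent of reaction ξ = 0.769 × 166 = 127.65 mol/min
Reaction term: ξ·ΔH°_rxn = 127.65 × 13.4 = 1710.6 kJ/min
Sensible, feed 67.1→25 °C: -2047.7 kJ/min
Outlet flows (mol/min): A 38.346, B 38.346, C 127.65, H₂O 127.65
Sensible, products 25→123 °C: 5554.7 kJ/min
Q = ΔH = 5217.6 kJ/min = 86.959 kW
Heat supplied = 86.959 kJ/s

Q_in = 87.0 kJ/s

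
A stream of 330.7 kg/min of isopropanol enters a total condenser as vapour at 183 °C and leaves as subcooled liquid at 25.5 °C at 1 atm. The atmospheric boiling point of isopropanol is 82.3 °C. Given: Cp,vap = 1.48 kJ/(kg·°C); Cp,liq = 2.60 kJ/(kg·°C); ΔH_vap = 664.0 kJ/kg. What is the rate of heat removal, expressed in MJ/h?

vapour 183→82.3 °C: -149.04 kJ/kg
condensation at 82.3 °C: -664 kJ/kg
liquid 82.3→25.5 °C: -147.68 kJ/kg
Δh = -149.04 + -664 + -147.68 = -960.72 kJ/kg
Q = ṁ·Δh = 330.7 kg/min × -960.72 kJ/kg = -317710 kJ/min
|Q| = 5295.1 kW = 19063 MJ/h

Q_c = 19100 MJ/h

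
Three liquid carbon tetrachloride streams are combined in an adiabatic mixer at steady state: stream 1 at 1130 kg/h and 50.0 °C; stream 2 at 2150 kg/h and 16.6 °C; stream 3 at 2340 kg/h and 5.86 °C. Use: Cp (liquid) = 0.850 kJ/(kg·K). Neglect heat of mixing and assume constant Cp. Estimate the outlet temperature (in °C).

T_out = 18.8 °C

Adiabatic, steady state ⇒ Σ ṁᵢCp,ᵢ(T_out − Tᵢ) = 0
Σ ṁᵢCp,ᵢTᵢ = 1130×0.850×50.0 + 2150×0.850×16.6 + 2340×0.850×5.86 = 90017
Σ ṁᵢCp,ᵢ = 1130×0.850 + 2150×0.850 + 2340×0.850 = 4777
T_out = 90017 / 4777 = 18.844 °C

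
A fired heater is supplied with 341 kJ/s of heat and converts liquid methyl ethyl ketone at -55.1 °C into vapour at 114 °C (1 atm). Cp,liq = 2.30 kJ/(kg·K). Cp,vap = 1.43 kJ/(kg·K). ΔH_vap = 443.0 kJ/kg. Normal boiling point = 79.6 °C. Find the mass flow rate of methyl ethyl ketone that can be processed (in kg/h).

Δh = 2.30×(79.6−-55.1) + 443.0 + 1.43×(114−79.6) = 802 kJ/kg
Q = 341 kJ/s = 341 kJ/s = 1.2276e+06 kJ/h
ṁ = Q/Δh = 1.2276e+06 / 802 = 1530.7 kg/h

ṁ = 1530 kg/h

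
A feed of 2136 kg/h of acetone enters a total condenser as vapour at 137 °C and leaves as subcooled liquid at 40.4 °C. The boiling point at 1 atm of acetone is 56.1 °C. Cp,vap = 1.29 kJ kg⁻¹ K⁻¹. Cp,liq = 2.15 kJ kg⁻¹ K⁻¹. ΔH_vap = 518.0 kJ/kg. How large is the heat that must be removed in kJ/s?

vapour 137→56.1 °C: -104.36 kJ/kg
condensation at 56.1 °C: -518 kJ/kg
liquid 56.1→40.4 °C: -33.755 kJ/kg
Δh = -104.36 + -518 + -33.755 = -656.12 kJ/kg
Q = ṁ·Δh = 2136 kg/h × -656.12 kJ/kg = -1.4015e+06 kJ/h
|Q| = 389.3 kW

Q_c = 389 kJ/s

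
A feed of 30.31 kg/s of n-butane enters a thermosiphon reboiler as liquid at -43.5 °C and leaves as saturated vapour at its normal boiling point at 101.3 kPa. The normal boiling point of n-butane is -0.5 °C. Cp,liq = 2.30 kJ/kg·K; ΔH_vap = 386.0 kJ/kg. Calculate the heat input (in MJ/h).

Q = 52900 MJ/h

liquid -43.5→-0.5 °C: 98.9 kJ/kg
vaporisation at -0.5 °C: 386 kJ/kg
Δh = 98.9 + 386 = 484.9 kJ/kg
Q = ṁ·Δh = 30.31 kg/s × 484.9 kJ/kg = 14697 kJ/s
|Q| = 14697 kW = 52910 MJ/h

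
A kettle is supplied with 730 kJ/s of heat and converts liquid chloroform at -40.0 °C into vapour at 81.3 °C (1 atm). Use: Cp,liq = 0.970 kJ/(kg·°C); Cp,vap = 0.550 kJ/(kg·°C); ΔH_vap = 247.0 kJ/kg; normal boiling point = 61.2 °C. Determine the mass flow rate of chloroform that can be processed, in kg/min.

ṁ = 123 kg/min

Δh = 0.970×(61.2−-40.0) + 247.0 + 0.550×(81.3−61.2) = 356.22 kJ/kg
Q = 730 kJ/s = 730 kJ/s = 43800 kJ/min
ṁ = Q/Δh = 43800 / 356.22 = 122.96 kg/min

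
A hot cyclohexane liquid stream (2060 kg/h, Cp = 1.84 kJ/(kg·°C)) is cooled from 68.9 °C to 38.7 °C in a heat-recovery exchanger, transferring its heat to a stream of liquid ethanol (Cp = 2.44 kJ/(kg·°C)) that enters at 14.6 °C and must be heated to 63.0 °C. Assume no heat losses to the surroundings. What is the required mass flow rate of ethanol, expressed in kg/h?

ṁ_c = 969 kg/h

Heat released by hot stream: Q = 2060 × 1.84 × (68.9 − 38.7) = 114470 kJ/h
Energy balance on cold side (adiabatic exchanger): Q = ṁ_c·Cp_c·(T_c,out − T_c,in)
ṁ_c = 114470 / [2.44 × (63.0 − 14.6)] = 969.3 kg/h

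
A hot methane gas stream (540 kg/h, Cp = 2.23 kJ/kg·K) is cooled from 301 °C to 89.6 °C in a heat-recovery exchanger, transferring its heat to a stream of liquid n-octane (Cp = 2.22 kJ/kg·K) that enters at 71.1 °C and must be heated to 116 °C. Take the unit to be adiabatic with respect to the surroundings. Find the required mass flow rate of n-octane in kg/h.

ṁ_c = 2550 kg/h

Heat released by hot stream: Q = 540 × 2.23 × (301 − 89.6) = 254570 kJ/h
Energy balance on cold side (adiabatic exchanger): Q = ṁ_c·Cp_c·(T_c,out − T_c,in)
ṁ_c = 254570 / [2.22 × (116 − 71.1)] = 2553.9 kg/h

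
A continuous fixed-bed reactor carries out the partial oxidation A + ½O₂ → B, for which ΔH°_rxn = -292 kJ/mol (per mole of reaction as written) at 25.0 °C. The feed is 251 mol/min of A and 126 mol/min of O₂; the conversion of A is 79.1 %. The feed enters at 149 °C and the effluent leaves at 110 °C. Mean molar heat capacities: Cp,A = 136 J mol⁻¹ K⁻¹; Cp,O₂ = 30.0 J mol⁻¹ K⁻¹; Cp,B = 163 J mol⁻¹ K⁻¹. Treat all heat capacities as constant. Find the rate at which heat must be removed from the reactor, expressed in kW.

Q_out = 988 kW

Extent of reaction ξ = 0.791 × 251 = 198.54 mol/min
Reaction term: ξ·ΔH°_rxn = 198.54 × -292 = -57974 kJ/min
Sensible, feed 149→25 °C: -4701.6 kJ/min
Outlet flows (mol/min): A 52.459, O₂ 26.73, B 198.54
Sensible, products 25→110 °C: 3425.4 kJ/min
Q = ΔH = -59250 kJ/min = -987.5 kW
Heat removed = 987.5 kW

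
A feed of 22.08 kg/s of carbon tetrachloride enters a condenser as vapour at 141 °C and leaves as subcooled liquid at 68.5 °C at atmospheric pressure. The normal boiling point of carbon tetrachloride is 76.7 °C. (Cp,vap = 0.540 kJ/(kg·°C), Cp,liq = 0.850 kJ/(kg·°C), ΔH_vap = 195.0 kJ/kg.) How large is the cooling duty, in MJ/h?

vapour 141→76.7 °C: -34.722 kJ/kg
condensation at 76.7 °C: -195 kJ/kg
liquid 76.7→68.5 °C: -6.97 kJ/kg
Δh = -34.722 + -195 + -6.97 = -236.69 kJ/kg
Q = ṁ·Δh = 22.08 kg/s × -236.69 kJ/kg = -5226.2 kJ/s
|Q| = 5226.2 kW = 18814 MJ/h

Q_c = 18800 MJ/h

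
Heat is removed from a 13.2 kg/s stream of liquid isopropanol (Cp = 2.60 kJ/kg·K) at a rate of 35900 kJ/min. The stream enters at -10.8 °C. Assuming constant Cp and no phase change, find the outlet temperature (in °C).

Q = 35900 kJ/min = 598.33 kJ/s
ΔT = Q/(ṁ·Cp) = 598.33/(13.2×2.60) = 17.434 K
T_out = -10.8 − 17.434 = -28.234 °C

T_out = -28.2 °C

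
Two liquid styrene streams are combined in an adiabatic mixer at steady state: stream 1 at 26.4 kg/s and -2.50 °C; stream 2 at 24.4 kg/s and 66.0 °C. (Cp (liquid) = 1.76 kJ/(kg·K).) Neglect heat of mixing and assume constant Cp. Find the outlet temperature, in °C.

Energy balance with Q = 0: Σ ṁᵢCp,ᵢ(T_out − Tᵢ) = 0
Σ ṁᵢCp,ᵢTᵢ = 26.4×1.76×-2.50 + 24.4×1.76×66.0 = 2718.1
Σ ṁᵢCp,ᵢ = 26.4×1.76 + 24.4×1.76 = 89.408
T_out = 2718.1 / 89.408 = 30.402 °C

T_out = 30.4 °C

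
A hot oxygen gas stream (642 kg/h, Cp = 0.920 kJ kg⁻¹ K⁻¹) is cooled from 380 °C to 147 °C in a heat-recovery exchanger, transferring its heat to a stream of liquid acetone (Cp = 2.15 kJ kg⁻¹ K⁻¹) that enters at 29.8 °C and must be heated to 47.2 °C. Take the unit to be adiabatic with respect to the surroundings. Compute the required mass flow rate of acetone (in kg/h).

Heat released by hot stream: Q = 642 × 0.920 × (380 − 147) = 137620 kJ/h
Energy balance on cold side (adiabatic exchanger): Q = ṁ_c·Cp_c·(T_c,out − T_c,in)
ṁ_c = 137620 / [2.15 × (47.2 − 29.8)] = 3678.7 kg/h

ṁ_c = 3680 kg/h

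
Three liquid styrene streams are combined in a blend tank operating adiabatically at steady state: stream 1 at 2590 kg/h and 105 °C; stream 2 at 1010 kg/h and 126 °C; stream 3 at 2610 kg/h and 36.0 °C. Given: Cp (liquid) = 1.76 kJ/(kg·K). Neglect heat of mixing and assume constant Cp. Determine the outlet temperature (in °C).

T_out = 79.4 °C

Adiabatic, steady state ⇒ Σ ṁᵢCp,ᵢ(T_out − Tᵢ) = 0
T_out = Σ ṁᵢCp,ᵢTᵢ / Σ ṁᵢCp,ᵢ
      = 867980 / 10930 = 79.415 °C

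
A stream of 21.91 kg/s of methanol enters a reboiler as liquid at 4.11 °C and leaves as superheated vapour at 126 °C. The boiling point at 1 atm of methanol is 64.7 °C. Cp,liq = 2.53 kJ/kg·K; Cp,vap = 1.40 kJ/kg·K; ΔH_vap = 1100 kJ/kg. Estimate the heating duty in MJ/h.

Q = 106000 MJ/h

liquid 4.11→64.7 °C: 153.29 kJ/kg
vaporisation at 64.7 °C: 1100 kJ/kg
vapour 64.7→126 °C: 85.82 kJ/kg
Δh = 153.29 + 1100 + 85.82 = 1339.1 kJ/kg
Q = ṁ·Δh = 21.91 kg/s × 1339.1 kJ/kg = 29340 kJ/s
|Q| = 29340 kW = 105620 MJ/h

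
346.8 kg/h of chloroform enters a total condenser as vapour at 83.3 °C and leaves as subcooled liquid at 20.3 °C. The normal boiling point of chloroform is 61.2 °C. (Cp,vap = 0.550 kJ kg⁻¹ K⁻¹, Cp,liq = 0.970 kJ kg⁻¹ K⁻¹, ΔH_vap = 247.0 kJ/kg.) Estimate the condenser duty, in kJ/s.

Q_c = 28.8 kJ/s

vapour 83.3→61.2 °C: -12.155 kJ/kg
condensation at 61.2 °C: -247 kJ/kg
liquid 61.2→20.3 °C: -39.673 kJ/kg
Δh = -12.155 + -247 + -39.673 = -298.83 kJ/kg
Q = ṁ·Δh = 346.8 kg/h × -298.83 kJ/kg = -103630 kJ/h
|Q| = 28.787 kW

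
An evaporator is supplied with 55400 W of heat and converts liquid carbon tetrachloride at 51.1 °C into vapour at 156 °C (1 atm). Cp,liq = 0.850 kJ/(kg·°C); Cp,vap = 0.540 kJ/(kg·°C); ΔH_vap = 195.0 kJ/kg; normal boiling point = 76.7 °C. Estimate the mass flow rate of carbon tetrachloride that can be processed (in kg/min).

Δh = 0.850×(76.7−51.1) + 195.0 + 0.540×(156−76.7) = 259.58 kJ/kg
Q = 55400 W = 55.4 kJ/s = 3324 kJ/min
ṁ = Q/Δh = 3324 / 259.58 = 12.805 kg/min

ṁ = 12.8 kg/min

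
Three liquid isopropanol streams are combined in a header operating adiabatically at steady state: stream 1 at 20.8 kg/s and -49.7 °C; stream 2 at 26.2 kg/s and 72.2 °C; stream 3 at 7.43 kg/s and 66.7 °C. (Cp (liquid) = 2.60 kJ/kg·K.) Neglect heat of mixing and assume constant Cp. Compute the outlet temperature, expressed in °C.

T_out = 24.9 °C

No heat crosses the boundary, so H_out = H_in.
T_out = Σ ṁᵢCp,ᵢTᵢ / Σ ṁᵢCp,ᵢ
      = 3519 / 141.52 = 24.866 °C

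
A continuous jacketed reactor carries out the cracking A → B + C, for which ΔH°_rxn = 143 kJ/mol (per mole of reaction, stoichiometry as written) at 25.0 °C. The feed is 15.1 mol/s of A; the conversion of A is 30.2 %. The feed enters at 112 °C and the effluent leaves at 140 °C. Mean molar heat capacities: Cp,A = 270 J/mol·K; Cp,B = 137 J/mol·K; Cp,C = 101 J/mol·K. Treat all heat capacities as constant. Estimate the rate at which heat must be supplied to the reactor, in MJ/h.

Extent of reaction ξ = 0.302 × 15.1 = 4.5602 mol/s
Reaction term: ξ·ΔH°_rxn = 4.5602 × 143 = 652.11 kJ/s
Sensible, feed 112→25 °C: -354.7 kJ/s
Outlet flows (mol/s): A 10.54, B 4.5602, C 4.5602
Sensible, products 25→140 °C: 452.07 kJ/s
Q = ΔH = 749.48 kJ/s = 749.48 kW
Heat supplied = 2698.1 MJ/h

Q_in = 2700 MJ/h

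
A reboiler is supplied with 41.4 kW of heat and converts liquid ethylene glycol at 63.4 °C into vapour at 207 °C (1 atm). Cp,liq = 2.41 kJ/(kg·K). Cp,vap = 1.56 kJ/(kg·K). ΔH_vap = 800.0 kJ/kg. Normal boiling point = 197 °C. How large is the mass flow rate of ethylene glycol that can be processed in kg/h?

Δh = 2.41×(197−63.4) + 800.0 + 1.56×(207−197) = 1137.6 kJ/kg
Q = 41.4 kW = 41.4 kJ/s = 149040 kJ/h
ṁ = Q/Δh = 149040 / 1137.6 = 131.02 kg/h

ṁ = 131 kg/h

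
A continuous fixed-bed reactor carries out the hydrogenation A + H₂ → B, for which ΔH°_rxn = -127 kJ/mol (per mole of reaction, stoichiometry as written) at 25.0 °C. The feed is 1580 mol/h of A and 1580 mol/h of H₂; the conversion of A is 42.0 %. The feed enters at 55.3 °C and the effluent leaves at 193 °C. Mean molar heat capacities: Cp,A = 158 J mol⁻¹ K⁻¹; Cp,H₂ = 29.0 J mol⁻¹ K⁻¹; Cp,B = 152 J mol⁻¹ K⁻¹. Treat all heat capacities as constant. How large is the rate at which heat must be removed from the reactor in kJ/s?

Q_out = 13.2 kJ/s

Extent of reaction ξ = 0.420 × 1580 = 663.6 mol/h
Reaction term: ξ·ΔH°_rxn = 663.6 × -127 = -84277 kJ/h
Sensible, feed 55.3→25 °C: -8952.4 kJ/h
Outlet flows (mol/h): A 916.4, H₂ 916.4, B 663.6
Sensible, products 25→193 °C: 45735 kJ/h
Q = ΔH = -47494 kJ/h = -13.193 kW
Heat removed = 13.193 kJ/s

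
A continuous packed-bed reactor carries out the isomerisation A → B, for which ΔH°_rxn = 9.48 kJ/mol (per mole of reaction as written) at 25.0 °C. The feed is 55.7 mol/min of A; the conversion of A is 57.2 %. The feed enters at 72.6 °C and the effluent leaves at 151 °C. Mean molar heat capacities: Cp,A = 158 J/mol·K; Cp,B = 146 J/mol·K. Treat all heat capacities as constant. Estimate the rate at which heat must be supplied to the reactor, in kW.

Q_in = 15.7 kW

Extent of reaction ξ = 0.572 × 55.7 = 31.86 mol/min
Reaction term: ξ·ΔH°_rxn = 31.86 × 9.48 = 302.04 kJ/min
Sensible, feed 72.6→25 °C: -418.91 kJ/min
Outlet flows (mol/min): A 23.84, B 31.86
Sensible, products 25→151 °C: 1060.7 kJ/min
Q = ΔH = 943.83 kJ/min = 15.731 kW
Heat supplied = 15.731 kW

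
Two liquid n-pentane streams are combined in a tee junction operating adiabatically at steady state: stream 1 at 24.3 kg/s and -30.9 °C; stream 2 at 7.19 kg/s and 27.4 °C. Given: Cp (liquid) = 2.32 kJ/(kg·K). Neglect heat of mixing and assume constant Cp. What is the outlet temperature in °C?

T_out = -17.6 °C

Energy balance with Q = 0: Σ ṁᵢCp,ᵢ(T_out − Tᵢ) = 0
T_out = Σ ṁᵢCp,ᵢTᵢ / Σ ṁᵢCp,ᵢ
      = -1285 / 73.057 = -17.589 °C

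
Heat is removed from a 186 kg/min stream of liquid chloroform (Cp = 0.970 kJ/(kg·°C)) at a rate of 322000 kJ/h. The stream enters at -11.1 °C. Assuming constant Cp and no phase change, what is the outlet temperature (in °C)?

Q = 322000 kJ/h = 5366.7 kJ/min
ΔT = Q/(ṁ·Cp) = 5366.7/(186×0.970) = 29.745 K
T_out = -11.1 − 29.745 = -40.845 °C

T_out = -40.8 °C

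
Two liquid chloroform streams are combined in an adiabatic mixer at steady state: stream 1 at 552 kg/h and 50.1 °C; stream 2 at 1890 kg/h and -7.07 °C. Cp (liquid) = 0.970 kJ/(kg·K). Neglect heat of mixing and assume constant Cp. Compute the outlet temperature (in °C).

Adiabatic, steady state ⇒ Σ ṁᵢCp,ᵢ(T_out − Tᵢ) = 0
Σ ṁᵢCp,ᵢTᵢ = 552×0.970×50.1 + 1890×0.970×-7.07 = 13864
Σ ṁᵢCp,ᵢ = 552×0.970 + 1890×0.970 = 2368.7
T_out = 13864 / 2368.7 = 5.8529 °C

T_out = 5.85 °C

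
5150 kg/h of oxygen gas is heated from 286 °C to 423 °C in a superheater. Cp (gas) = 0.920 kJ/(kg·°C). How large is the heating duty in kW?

Q = ṁ·Cp·ΔT = 5150 × 0.920 × (423 − 286) = 649110 kJ/h
Converting: 649110 / 3600 s = 180.31 kW

Q = 180 kW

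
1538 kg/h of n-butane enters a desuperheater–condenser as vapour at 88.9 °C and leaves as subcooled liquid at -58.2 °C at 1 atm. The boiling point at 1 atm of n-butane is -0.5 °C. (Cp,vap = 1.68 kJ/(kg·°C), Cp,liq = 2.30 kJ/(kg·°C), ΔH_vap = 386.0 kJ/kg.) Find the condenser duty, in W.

vapour 88.9→-0.5 °C: -150.19 kJ/kg
condensation at -0.5 °C: -386 kJ/kg
liquid -0.5→-58.2 °C: -132.71 kJ/kg
Δh = -150.19 + -386 + -132.71 = -668.9 kJ/kg
Q = ṁ·Δh = 1538 kg/h × -668.9 kJ/kg = -1.0288e+06 kJ/h
|Q| = 285.77 kW = 285770 W

Q_c = 286000 W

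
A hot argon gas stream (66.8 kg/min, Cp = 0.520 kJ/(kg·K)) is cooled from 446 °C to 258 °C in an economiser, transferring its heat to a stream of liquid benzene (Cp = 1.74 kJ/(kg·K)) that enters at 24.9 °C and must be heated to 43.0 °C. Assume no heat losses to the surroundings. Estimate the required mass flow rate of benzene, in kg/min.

Heat released by hot stream: Q = 66.8 × 0.520 × (446 − 258) = 6530.4 kJ/min
Energy balance on cold side (adiabatic exchanger): Q = ṁ_c·Cp_c·(T_c,out − T_c,in)
ṁ_c = 6530.4 / [1.74 × (43.0 − 24.9)] = 207.35 kg/min

ṁ_c = 207 kg/min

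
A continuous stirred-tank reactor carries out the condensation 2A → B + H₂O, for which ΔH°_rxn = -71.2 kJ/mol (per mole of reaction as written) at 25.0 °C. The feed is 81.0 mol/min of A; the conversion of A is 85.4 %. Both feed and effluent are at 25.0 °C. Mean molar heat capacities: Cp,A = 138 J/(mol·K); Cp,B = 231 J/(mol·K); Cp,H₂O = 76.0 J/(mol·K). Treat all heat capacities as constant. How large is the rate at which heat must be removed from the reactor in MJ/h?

Extent of reaction ξ = 0.854 × 81.0 / 2 = 34.587 mol/min
Reaction term: ξ·ΔH°_rxn = 34.587 × -71.2 = -2462.6 kJ/min
Q = ΔH = -2462.6 kJ/min = -41.043 kW
Heat removed = 147.76 MJ/h

Q_out = 148 MJ/h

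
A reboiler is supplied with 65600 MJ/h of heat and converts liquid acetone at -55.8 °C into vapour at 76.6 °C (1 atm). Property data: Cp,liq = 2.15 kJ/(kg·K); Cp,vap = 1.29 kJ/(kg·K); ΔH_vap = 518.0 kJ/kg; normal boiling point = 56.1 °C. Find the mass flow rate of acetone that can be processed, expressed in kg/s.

ṁ = 23.2 kg/s

Δh = 2.15×(56.1−-55.8) + 518.0 + 1.29×(76.6−56.1) = 785.03 kJ/kg
Q = 65600 MJ/h = 18222 kJ/s = 18222 kJ/s
ṁ = Q/Δh = 18222 / 785.03 = 23.212 kg/s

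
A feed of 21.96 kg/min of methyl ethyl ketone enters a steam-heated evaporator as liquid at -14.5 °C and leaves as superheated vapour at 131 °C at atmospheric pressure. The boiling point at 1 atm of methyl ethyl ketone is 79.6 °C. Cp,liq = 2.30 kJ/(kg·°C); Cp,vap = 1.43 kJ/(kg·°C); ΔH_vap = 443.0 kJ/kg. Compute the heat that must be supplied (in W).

liquid -14.5→79.6 °C: 216.43 kJ/kg
vaporisation at 79.6 °C: 443 kJ/kg
vapour 79.6→131 °C: 73.502 kJ/kg
Δh = 216.43 + 443 + 73.502 = 732.93 kJ/kg
Q = ṁ·Δh = 21.96 kg/min × 732.93 kJ/kg = 16095 kJ/min
|Q| = 268.25 kW = 268250 W

Q = 268000 W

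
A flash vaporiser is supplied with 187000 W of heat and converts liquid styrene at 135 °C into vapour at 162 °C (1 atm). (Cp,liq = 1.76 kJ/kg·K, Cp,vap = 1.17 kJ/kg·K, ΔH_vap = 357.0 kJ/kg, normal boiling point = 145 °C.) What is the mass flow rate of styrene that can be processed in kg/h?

ṁ = 1710 kg/h

Δh = 1.76×(145−135) + 357.0 + 1.17×(162−145) = 394.49 kJ/kg
Q = 187000 W = 187 kJ/s = 673200 kJ/h
ṁ = Q/Δh = 673200 / 394.49 = 1706.5 kg/h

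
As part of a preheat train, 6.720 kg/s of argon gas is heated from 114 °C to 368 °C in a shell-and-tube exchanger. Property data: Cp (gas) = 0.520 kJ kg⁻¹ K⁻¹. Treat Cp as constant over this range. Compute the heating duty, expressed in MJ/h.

Q = 3200 MJ/h

Q = ṁ·Cp·ΔT = 6.720 × 0.520 × (368 − 114) = 887.58 kJ/s
Heating duty = 3195.3 MJ/h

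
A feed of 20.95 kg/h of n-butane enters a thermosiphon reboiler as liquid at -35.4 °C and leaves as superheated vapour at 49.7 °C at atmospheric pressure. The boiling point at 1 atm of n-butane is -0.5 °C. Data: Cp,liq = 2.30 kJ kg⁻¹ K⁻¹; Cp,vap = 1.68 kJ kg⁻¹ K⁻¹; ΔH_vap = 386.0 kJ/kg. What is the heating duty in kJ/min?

Q = 192 kJ/min

liquid -35.4→-0.5 °C: 80.27 kJ/kg
vaporisation at -0.5 °C: 386 kJ/kg
vapour -0.5→49.7 °C: 84.336 kJ/kg
Δh = 80.27 + 386 + 84.336 = 550.61 kJ/kg
Q = ṁ·Δh = 20.95 kg/h × 550.61 kJ/kg = 11535 kJ/h
|Q| = 3.2042 kW = 192.25 kJ/min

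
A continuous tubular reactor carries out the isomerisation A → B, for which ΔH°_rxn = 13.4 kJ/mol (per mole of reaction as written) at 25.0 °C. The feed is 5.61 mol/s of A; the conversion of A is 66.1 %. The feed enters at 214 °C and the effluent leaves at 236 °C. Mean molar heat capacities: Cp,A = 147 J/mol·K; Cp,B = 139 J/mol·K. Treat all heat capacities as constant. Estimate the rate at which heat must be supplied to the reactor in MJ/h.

Extent of reaction ξ = 0.661 × 5.61 = 3.7082 mol/s
Reaction term: ξ·ΔH°_rxn = 3.7082 × 13.4 = 49.69 kJ/s
Sensible, feed 214→25 °C: -155.86 kJ/s
Outlet flows (mol/s): A 1.9018, B 3.7082
Sensible, products 25→236 °C: 167.75 kJ/s
Q = ΔH = 61.573 kJ/s = 61.573 kW
Heat supplied = 221.66 MJ/h

Q_in = 222 MJ/h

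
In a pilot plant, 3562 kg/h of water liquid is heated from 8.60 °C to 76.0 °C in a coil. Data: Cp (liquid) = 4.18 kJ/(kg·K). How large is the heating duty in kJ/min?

Q = ṁ·Cp·ΔT = 3562 × 4.18 × (76.0 − 8.60) = 1.0035e+06 kJ/h
Converting: 1.0035e+06 / 3600 s = 278.76 kW
Heating duty = 16725 kJ/min

Q = 16700 kJ/min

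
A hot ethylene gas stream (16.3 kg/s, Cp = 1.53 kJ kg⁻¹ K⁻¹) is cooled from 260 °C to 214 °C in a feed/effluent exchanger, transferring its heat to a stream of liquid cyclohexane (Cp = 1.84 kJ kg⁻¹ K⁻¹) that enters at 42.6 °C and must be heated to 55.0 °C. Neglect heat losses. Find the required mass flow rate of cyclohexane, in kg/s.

ṁ_c = 50.3 kg/s

Heat released by hot stream: Q = 16.3 × 1.53 × (260 − 214) = 1147.2 kJ/s
Energy balance on cold side (adiabatic exchanger): Q = ṁ_c·Cp_c·(T_c,out − T_c,in)
ṁ_c = 1147.2 / [1.84 × (55.0 − 42.6)] = 50.28 kg/s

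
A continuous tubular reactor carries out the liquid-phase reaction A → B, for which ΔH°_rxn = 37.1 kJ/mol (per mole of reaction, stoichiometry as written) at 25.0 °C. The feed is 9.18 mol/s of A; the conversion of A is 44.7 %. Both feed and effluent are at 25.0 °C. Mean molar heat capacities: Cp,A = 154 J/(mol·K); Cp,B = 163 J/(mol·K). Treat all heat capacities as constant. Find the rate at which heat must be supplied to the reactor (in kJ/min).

Extent of reaction ξ = 0.447 × 9.18 = 4.1035 mol/s
Reaction term: ξ·ΔH°_rxn = 4.1035 × 37.1 = 152.24 kJ/s
Q = ΔH = 152.24 kJ/s = 152.24 kW
Heat supplied = 9134.3 kJ/min

Q_in = 9130 kJ/min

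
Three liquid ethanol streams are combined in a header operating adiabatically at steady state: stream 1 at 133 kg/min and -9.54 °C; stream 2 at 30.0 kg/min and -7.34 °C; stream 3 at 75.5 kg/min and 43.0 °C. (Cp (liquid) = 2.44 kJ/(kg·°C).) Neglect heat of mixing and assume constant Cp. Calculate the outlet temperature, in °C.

T_out = 7.37 °C

Adiabatic, steady state ⇒ Σ ṁᵢCp,ᵢ(T_out − Tᵢ) = 0
Σ ṁᵢCp,ᵢTᵢ = 133×2.44×-9.54 + 30.0×2.44×-7.34 + 75.5×2.44×43.0 = 4288.3
Σ ṁᵢCp,ᵢ = 133×2.44 + 30.0×2.44 + 75.5×2.44 = 581.94
T_out = 4288.3 / 581.94 = 7.3689 °C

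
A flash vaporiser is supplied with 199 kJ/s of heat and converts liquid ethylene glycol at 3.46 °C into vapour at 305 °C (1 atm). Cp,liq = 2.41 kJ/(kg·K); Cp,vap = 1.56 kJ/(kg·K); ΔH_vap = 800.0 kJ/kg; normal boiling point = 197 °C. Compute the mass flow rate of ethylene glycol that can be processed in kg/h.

ṁ = 499 kg/h

Δh = 2.41×(197−3.46) + 800.0 + 1.56×(305−197) = 1434.9 kJ/kg
Q = 199 kJ/s = 199 kJ/s = 716400 kJ/h
ṁ = Q/Δh = 716400 / 1434.9 = 499.26 kg/h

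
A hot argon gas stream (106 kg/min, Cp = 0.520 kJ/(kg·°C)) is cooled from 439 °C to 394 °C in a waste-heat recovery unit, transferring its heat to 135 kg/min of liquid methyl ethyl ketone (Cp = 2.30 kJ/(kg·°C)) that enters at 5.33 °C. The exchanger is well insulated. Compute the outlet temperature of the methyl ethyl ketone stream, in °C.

T_c,out = 13.3 °C

Heat released by hot stream: Q = 106 × 0.520 × (439 − 394) = 2480.4 kJ/min
Energy balance on cold side (adiabatic exchanger): Q = ṁ_c·Cp_c·(T_c,out − T_c,in)
T_c,out = 5.33 + 2480.4/(135 × 2.30) = 13.318 °C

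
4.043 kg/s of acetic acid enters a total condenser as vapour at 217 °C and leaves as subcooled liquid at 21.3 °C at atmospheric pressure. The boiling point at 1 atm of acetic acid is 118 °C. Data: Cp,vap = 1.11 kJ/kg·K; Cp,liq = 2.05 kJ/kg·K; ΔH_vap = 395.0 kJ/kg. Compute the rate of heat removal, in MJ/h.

Q_c = 10200 MJ/h

vapour 217→118 °C: -109.89 kJ/kg
condensation at 118 °C: -395 kJ/kg
liquid 118→21.3 °C: -198.23 kJ/kg
Δh = -109.89 + -395 + -198.23 = -703.12 kJ/kg
Q = ṁ·Δh = 4.043 kg/s × -703.12 kJ/kg = -2842.7 kJ/s
|Q| = 2842.7 kW = 10234 MJ/h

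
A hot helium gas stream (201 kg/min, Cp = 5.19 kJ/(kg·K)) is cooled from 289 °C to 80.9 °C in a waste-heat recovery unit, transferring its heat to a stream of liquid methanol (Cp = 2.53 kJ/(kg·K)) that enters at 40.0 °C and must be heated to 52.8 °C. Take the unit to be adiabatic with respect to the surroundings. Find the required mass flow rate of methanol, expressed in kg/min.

ṁ_c = 6700 kg/min

Heat released by hot stream: Q = 201 × 5.19 × (289 − 80.9) = 217090 kJ/min
Energy balance on cold side (adiabatic exchanger): Q = ṁ_c·Cp_c·(T_c,out − T_c,in)
ṁ_c = 217090 / [2.53 × (52.8 − 40.0)] = 6703.6 kg/min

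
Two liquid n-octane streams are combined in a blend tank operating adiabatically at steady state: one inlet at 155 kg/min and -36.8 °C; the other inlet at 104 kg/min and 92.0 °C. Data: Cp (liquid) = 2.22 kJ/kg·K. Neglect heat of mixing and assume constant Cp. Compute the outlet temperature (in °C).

Adiabatic, steady state ⇒ Σ ṁᵢCp,ᵢ(T_out − Tᵢ) = 0
Σ ṁᵢCp,ᵢTᵢ = 155×2.22×-36.8 + 104×2.22×92.0 = 8578.1
Σ ṁᵢCp,ᵢ = 155×2.22 + 104×2.22 = 574.98
T_out = 8578.1 / 574.98 = 14.919 °C

T_out = 14.9 °C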